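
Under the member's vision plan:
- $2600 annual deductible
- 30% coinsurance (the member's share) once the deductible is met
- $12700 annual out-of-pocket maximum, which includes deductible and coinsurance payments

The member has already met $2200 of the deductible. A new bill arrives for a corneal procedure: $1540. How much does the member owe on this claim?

Deductible still to meet: $2600 − $2200 = $400.
That leaves $1540 − $400 = $1140 for coinsurance.
Coinsurance: $1140 × 30% = $342.
So the member owes $400 + $342 = $742 before any cap.
Total out-of-pocket so far would be $2200 + $742 = $2942, below the $12700 cap — no reduction.

$742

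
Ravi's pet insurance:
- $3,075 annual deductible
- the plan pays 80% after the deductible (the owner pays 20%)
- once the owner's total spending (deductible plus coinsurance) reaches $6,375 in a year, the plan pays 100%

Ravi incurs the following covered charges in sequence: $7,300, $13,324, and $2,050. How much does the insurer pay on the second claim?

Claim 1 ($7,300): deductible takes $3,075, $4,225 remains; owner's 20% is $845. Owner owes $3,920 (running OOP $3,920). Plan pays $7,300 − $3,920 = $3,380.
Claim 2 ($13,324): deductible already satisfied, so owner's share is 20% × $13,324 = $2,664.80. OOP would hit $6,584.80 > $6,375, so the cap limits the owner to $6,375 − $3,920 = $2,455. Insurer: $13,324 − $2,455 = $10,869.

$10,869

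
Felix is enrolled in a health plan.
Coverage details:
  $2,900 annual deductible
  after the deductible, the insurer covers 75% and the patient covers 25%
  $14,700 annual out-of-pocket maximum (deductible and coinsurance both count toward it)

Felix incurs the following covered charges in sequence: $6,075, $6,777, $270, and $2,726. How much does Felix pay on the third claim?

Bill 1, $6,075: $2,900 finishes the deductible; $3,175 goes to coinsurance; coinsurance $3,175 × 25% = $793.75. Patient pays $3,693.75; OOP now $3,693.75.
Bill 2, $6,777: deductible met; 25% of $6,777 = $1,694.25. Cost to patient: $1,694.25. OOP to date $5,388.
Bill 3, $270: deductible met; 25% of $270 = $67.50. Cost to patient: $67.50. OOP to date $5,455.50.

$67.50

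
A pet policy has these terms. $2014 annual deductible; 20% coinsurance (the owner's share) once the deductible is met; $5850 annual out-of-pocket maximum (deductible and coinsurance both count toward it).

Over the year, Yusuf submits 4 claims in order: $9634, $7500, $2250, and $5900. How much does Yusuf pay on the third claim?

#1 ($9634): $2014 finishes the deductible; $7620 goes to coinsurance; coinsurance $7620 × 20% = $1524. Cost to owner: $3538. OOP to date $3538.
#2 ($7500): deductible met; 20% of $7500 = $1500. Owner pays $1500; OOP now $5038.
#3 ($2250): deductible met; 20% of $2250 = $450. Owner owes $450 (running OOP $5488).

$450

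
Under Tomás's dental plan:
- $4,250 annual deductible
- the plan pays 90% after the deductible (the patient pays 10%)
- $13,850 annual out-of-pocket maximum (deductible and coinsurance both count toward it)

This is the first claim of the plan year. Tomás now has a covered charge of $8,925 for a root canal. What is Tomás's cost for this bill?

$4,717.50

The full $4,250 deductible is still open; $4,250 of this bill applies to it.
After the $4,250 deductible portion, $8,925 − $4,250 = $4,675 is subject to coinsurance.
10% of $4,675 = $467.50 falls to the patient.
That puts the patient's cost at $4,250 + $467.50 = $4,717.50 before any cap.
Cumulative spending $0 + $4,717.50 = $4,717.50 stays under the $13,850 maximum.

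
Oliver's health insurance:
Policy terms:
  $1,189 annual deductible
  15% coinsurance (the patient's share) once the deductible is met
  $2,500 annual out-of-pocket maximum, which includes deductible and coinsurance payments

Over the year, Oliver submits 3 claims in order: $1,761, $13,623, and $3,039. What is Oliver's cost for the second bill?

#1 ($1,761): $1,189 to deductible, leaving $572; 15% of $572 = $85.80. Patient pays $1,274.80; OOP now $1,274.80.
#2 ($13,623): deductible met; 15% of $13,623 = $2,043.45. OOP would hit $3,318.25 > $2,500, so the cap limits the patient to $2,500 − $1,274.80 = $1,225.20.

$1,225.20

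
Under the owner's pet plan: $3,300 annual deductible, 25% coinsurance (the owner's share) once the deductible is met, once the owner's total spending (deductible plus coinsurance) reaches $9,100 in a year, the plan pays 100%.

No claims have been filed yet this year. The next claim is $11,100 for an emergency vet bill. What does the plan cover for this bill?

$5,850

Nothing has been paid toward the $3,300 deductible, so the first $3,300 of this charge is applied there.
After the $3,300 deductible portion, $11,100 − $3,300 = $7,800 is subject to coinsurance.
Coinsurance: $7,800 × 25% = $1,950.
So the owner owes $3,300 + $1,950 = $5,250 before any cap.
Year-to-date out-of-pocket becomes $0 + $5,250 = $5,250, still under the $9,100 maximum, so no cap applies.
The insurer covers the remainder: $11,100 − $5,250 = $5,850.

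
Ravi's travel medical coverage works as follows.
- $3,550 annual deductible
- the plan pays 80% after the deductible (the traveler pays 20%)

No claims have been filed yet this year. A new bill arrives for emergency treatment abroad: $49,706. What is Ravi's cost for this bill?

The full $3,550 deductible is still open; $3,550 of this bill applies to it.
After the $3,550 deductible portion, $49,706 − $3,550 = $46,156 is subject to coinsurance.
Traveler's 20% share of $46,156 is $9,231.20.
So the traveler owes $3,550 + $9,231.20 = $12,781.20.

$12,781.20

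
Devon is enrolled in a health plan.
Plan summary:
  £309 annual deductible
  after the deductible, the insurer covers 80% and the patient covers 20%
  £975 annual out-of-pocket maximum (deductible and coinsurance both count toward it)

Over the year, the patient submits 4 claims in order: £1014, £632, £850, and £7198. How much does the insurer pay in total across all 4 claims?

Claim 1 (£1014): £309 to deductible, leaving £705; patient's 20% is £141. Patient owes £450 (running OOP £450). Insurer: £1014 − £450 = £564.
Claim 2 (£632): 20% coinsurance on £632 = £126.40. Patient pays £126.40; OOP now £576.40. Insurer: £632 − £126.40 = £505.60.
Claim 3 (£850): 20% coinsurance on £850 = £170. Patient owes £170 (running OOP £746.40). Plan pays £850 − £170 = £680.
Claim 4 (£7198): 20% coinsurance on £7198 = £1439.60. That would push OOP to £2186, over the £975 cap, so patient pays £975 − £746.40 = £228.60. Insurer: £7198 − £228.60 = £6969.40.
Insurer total: £564 + £505.60 + £680 + £6969.40 = £8719.

£8719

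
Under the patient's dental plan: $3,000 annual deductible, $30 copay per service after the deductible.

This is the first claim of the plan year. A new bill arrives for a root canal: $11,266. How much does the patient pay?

Deductible not yet touched, so the first $3,000 of the bill goes to the deductible.
The remaining $8,266 (= $11,266 − $3,000) moves to the copay.
Copay on this service: $30.
Patient responsibility: $3,000 + $30 = $3,030.

$3,030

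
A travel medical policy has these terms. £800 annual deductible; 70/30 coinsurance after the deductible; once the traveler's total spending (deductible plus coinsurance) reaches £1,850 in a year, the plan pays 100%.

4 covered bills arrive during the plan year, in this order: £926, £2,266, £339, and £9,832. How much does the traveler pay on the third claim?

£101.70

Claim 1 (£926): deductible takes £800, £126 remains; traveler's 30% is £37.80. Traveler owes £837.80 (running OOP £837.80).
Claim 2 (£2,266): deductible met; 30% of £2,266 = £679.80. Traveler owes £679.80 (running OOP £1,517.60).
Claim 3 (£339): deductible already satisfied, so traveler's share is 30% × £339 = £101.70. Traveler pays £101.70; OOP now £1,619.30.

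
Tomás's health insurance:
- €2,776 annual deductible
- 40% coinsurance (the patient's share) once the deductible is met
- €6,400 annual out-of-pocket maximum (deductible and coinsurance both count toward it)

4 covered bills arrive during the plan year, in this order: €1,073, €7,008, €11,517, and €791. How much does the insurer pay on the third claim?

€10,015

Claim 1 (€1,073): fully absorbed by the deductible. Cost to patient: €1,073. OOP to date €1,073. Plan pays €1,073 − €1,073 = €0.
Claim 2 (€7,008): €1,703 finishes the deductible; €5,305 goes to coinsurance; 40% of €5,305 = €2,122. Patient owes €3,825 (running OOP €4,898). Insurer: €7,008 − €3,825 = €3,183.
Claim 3 (€11,517): 40% coinsurance on €11,517 = €4,606.80. That would push OOP to €9,504.80, over the €6,400 cap, so patient pays €6,400 − €4,898 = €1,502. Insurer: €11,517 − €1,502 = €10,015.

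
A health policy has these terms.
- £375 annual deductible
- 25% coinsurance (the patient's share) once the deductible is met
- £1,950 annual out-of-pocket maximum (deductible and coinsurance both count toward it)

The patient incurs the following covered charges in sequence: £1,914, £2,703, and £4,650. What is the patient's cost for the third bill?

£514.50

Claim 1 (£1,914): £375 to deductible, leaving £1,539; 25% of £1,539 = £384.75. Patient owes £759.75 (running OOP £759.75).
Claim 2 (£2,703): deductible already satisfied, so patient's share is 25% × £2,703 = £675.75. Patient pays £675.75; OOP now £1,435.50.
Claim 3 (£4,650): 25% coinsurance on £4,650 = £1,162.50. That would push OOP to £2,598, over the £1,950 cap, so patient pays £1,950 − £1,435.50 = £514.50.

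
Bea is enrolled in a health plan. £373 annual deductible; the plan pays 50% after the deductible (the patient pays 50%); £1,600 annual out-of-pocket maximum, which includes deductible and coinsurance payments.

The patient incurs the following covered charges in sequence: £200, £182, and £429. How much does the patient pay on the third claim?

£214.50

Claim 1 (£200): entire amount goes to the deductible. Patient owes £200 (running OOP £200).
Claim 2 (£182): deductible takes £173, £9 remains; coinsurance £9 × 50% = £4.50. Cost to patient: £177.50. OOP to date £377.50.
Claim 3 (£429): deductible met; 50% of £429 = £214.50. Patient owes £214.50 (running OOP £592).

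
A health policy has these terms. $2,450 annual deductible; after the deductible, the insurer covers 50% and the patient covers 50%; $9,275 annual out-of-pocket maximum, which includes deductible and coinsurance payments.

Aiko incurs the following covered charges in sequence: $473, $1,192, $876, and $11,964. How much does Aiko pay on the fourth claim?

$5,982

Bill 1, $473: fully absorbed by the deductible. Patient pays $473; OOP now $473.
Bill 2, $1,192: entire amount goes to the deductible. Patient owes $1,192 (running OOP $1,665).
Bill 3, $876: $785 finishes the deductible; $91 goes to coinsurance; patient's 50% is $45.50. Patient owes $830.50 (running OOP $2,495.50).
Bill 4, $11,964: deductible already satisfied, so patient's share is 50% × $11,964 = $5,982. Patient owes $5,982 (running OOP $8,477.50).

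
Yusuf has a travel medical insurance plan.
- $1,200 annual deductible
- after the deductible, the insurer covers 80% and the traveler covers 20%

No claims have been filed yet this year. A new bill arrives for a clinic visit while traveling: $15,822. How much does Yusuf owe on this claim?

Nothing has been paid toward the $1,200 deductible, so the first $1,200 of this charge is applied there.
The remaining $14,622 (= $15,822 − $1,200) moves to coinsurance.
Coinsurance: $14,622 × 20% = $2,924.40.
That puts the traveler's cost at $1,200 + $2,924.40 = $4,124.40.

$4,124.40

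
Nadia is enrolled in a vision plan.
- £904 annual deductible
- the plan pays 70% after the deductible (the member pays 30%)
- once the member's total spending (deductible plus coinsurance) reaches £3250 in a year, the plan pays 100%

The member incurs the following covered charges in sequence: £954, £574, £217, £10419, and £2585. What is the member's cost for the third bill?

£65.10

Claim 1 (£954): deductible takes £904, £50 remains; 30% of £50 = £15. Cost to member: £919. OOP to date £919.
Claim 2 (£574): deductible met; 30% of £574 = £172.20. Cost to member: £172.20. OOP to date £1091.20.
Claim 3 (£217): deductible met; 30% of £217 = £65.10. Member pays £65.10; OOP now £1156.30.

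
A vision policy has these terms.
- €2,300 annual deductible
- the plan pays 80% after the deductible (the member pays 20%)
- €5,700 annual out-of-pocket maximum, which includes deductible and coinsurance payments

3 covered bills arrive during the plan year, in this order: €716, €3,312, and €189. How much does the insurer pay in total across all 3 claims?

#1 (€716): fully absorbed by the deductible. Member pays €716; OOP now €716. Insurer: €716 − €716 = €0.
#2 (€3,312): deductible takes €1,584, €1,728 remains; coinsurance €1,728 × 20% = €345.60. Member pays €1,929.60; OOP now €2,645.60. Insurer: €3,312 − €1,929.60 = €1,382.40.
#3 (€189): deductible met; 20% of €189 = €37.80. Member pays €37.80; OOP now €2,683.40. Insurer: €189 − €37.80 = €151.20.
Insurer total: €0 + €1,382.40 + €151.20 = €1,533.60.

€1,533.60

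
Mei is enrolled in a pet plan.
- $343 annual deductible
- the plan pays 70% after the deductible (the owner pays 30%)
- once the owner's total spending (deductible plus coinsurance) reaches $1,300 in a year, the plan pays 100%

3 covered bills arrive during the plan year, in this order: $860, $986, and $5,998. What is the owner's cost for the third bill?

Bill 1, $860: $343 finishes the deductible; $517 goes to coinsurance; 30% of $517 = $155.10. Cost to owner: $498.10. OOP to date $498.10.
Bill 2, $986: deductible met; 30% of $986 = $295.80. Cost to owner: $295.80. OOP to date $793.90.
Bill 3, $5,998: deductible met; 30% of $5,998 = $1,799.40. That would push OOP to $2,593.30, over the $1,300 cap, so owner pays $1,300 − $793.90 = $506.10.

$506.10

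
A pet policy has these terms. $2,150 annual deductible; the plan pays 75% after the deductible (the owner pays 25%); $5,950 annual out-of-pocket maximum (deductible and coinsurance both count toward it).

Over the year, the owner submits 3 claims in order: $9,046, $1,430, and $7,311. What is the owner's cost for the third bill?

#1 ($9,046): $2,150 to deductible, leaving $6,896; owner's 25% is $1,724. Cost to owner: $3,874. OOP to date $3,874.
#2 ($1,430): 25% coinsurance on $1,430 = $357.50. Owner pays $357.50; OOP now $4,231.50.
#3 ($7,311): deductible met; 25% of $7,311 = $1,827.75. Adding that to $4,231.50 gives $6,059.25, past the $5,950 cap; owner pays only $5,950 − $4,231.50 = $1,718.50.

$1,718.50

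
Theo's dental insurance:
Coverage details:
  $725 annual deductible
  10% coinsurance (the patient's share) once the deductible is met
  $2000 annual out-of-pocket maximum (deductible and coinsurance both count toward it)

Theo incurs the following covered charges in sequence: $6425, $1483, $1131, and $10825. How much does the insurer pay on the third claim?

Bill 1, $6425: $725 to deductible, leaving $5700; coinsurance $5700 × 10% = $570. Patient owes $1295 (running OOP $1295). Plan pays $6425 − $1295 = $5130.
Bill 2, $1483: deductible met; 10% of $1483 = $148.30. Cost to patient: $148.30. OOP to date $1443.30. Plan pays $1483 − $148.30 = $1334.70.
Bill 3, $1131: deductible already satisfied, so patient's share is 10% × $1131 = $113.10. Cost to patient: $113.10. OOP to date $1556.40. Insurer: $1131 − $113.10 = $1017.90.

$1017.90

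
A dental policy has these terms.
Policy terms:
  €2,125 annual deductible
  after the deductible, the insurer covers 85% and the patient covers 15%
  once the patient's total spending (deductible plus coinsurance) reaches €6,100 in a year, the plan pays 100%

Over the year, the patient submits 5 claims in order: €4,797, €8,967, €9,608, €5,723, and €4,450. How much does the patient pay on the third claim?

€1,441.20

Claim 1 — €4,797: €2,125 finishes the deductible; €2,672 goes to coinsurance; patient's 15% is €400.80. Cost to patient: €2,525.80. OOP to date €2,525.80.
Claim 2 — €8,967: 15% coinsurance on €8,967 = €1,345.05. Patient pays €1,345.05; OOP now €3,870.85.
Claim 3 — €9,608: 15% coinsurance on €9,608 = €1,441.20. Cost to patient: €1,441.20. OOP to date €5,312.05.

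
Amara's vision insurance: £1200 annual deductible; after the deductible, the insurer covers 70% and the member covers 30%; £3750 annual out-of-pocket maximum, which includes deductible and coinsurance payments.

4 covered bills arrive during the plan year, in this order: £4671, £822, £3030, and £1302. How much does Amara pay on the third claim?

#1 (£4671): deductible takes £1200, £3471 remains; member's 30% is £1041.30. Member pays £2241.30; OOP now £2241.30.
#2 (£822): deductible already satisfied, so member's share is 30% × £822 = £246.60. Cost to member: £246.60. OOP to date £2487.90.
#3 (£3030): deductible met; 30% of £3030 = £909. Member pays £909; OOP now £3396.90.

£909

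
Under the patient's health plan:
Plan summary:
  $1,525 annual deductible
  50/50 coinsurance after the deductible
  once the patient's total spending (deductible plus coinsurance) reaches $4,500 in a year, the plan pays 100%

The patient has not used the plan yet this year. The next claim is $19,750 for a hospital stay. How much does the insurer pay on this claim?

Deductible not yet touched, so the first $1,525 of the bill goes to the deductible.
After the $1,525 deductible portion, $19,750 − $1,525 = $18,225 is subject to coinsurance.
Coinsurance: $18,225 × 50% = $9,112.50.
That puts the patient's cost at $1,525 + $9,112.50 = $10,637.50 before any cap.
Year-to-date out-of-pocket would reach $0 + $10,637.50 = $10,637.50, above the $4,500 maximum, so the patient pays only $4,500 − $0 = $4,500.
Insurer pays the balance: $19,750 − $4,500 = $15,250.

$15,250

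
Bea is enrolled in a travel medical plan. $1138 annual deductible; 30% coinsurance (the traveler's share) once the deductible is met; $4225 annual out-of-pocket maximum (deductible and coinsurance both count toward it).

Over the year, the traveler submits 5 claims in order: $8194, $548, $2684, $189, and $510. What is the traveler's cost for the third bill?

$805.20

Claim 1 ($8194): deductible takes $1138, $7056 remains; 30% of $7056 = $2116.80. Traveler pays $3254.80; OOP now $3254.80.
Claim 2 ($548): 30% coinsurance on $548 = $164.40. Traveler owes $164.40 (running OOP $3419.20).
Claim 3 ($2684): deductible met; 30% of $2684 = $805.20. Traveler owes $805.20 (running OOP $4224.40).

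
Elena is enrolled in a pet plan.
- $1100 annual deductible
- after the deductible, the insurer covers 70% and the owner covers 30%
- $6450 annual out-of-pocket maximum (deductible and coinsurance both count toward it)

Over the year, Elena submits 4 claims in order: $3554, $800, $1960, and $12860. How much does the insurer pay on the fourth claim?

$9074.20

Claim 1 ($3554): $1100 finishes the deductible; $2454 goes to coinsurance; coinsurance $2454 × 30% = $736.20. Owner owes $1836.20 (running OOP $1836.20). Plan pays $3554 − $1836.20 = $1717.80.
Claim 2 ($800): deductible already satisfied, so owner's share is 30% × $800 = $240. Owner owes $240 (running OOP $2076.20). Insurer: $800 − $240 = $560.
Claim 3 ($1960): deductible met; 30% of $1960 = $588. Cost to owner: $588. OOP to date $2664.20. Insurer: $1960 − $588 = $1372.
Claim 4 ($12860): deductible met; 30% of $12860 = $3858. Adding that to $2664.20 gives $6522.20, past the $6450 cap; owner pays only $6450 − $2664.20 = $3785.80. Insurer: $12860 − $3785.80 = $9074.20.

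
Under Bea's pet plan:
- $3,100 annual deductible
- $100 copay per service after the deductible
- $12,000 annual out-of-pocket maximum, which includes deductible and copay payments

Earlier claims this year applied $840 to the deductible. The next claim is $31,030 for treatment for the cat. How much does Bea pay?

Deductible still to meet: $3,100 − $840 = $2,260.
After the $2,260 deductible portion, $31,030 − $2,260 = $28,770 is subject to the copay.
Copay on this service: $100.
So the owner owes $2,260 + $100 = $2,360 before any cap.
Cumulative spending $840 + $2,360 = $3,200 stays under the $12,000 maximum.

$2,360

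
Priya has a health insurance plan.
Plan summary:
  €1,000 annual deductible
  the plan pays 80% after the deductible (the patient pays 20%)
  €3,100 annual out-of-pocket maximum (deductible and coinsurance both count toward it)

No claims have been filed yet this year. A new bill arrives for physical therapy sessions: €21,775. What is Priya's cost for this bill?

The full €1,000 deductible is still open; €1,000 of this bill applies to it.
That leaves €21,775 − €1,000 = €20,775 for coinsurance.
20% of €20,775 = €4,155 falls to the patient.
That puts the patient's cost at €1,000 + €4,155 = €5,155 before any cap.
That would bring total out-of-pocket to €5,155, past the €3,100 cap. The patient is capped at €3,100 − €0 = €3,100 on this claim.

€3,100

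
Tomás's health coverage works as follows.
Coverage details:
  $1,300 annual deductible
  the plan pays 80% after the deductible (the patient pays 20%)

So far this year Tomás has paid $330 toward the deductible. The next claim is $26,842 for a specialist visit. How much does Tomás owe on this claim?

$6,144.40

Deductible still to meet: $1,300 − $330 = $970.
The remaining $25,872 (= $26,842 − $970) moves to coinsurance.
Patient's 20% share of $25,872 is $5,174.40.
That puts the patient's cost at $970 + $5,174.40 = $6,144.40.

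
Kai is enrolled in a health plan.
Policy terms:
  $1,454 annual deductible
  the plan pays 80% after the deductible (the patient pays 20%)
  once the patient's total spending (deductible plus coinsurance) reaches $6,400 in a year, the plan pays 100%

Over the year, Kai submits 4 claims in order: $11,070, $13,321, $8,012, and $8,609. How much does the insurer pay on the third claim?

Claim 1 ($11,070): $1,454 to deductible, leaving $9,616; 20% of $9,616 = $1,923.20. Patient owes $3,377.20 (running OOP $3,377.20). Plan pays $11,070 − $3,377.20 = $7,692.80.
Claim 2 ($13,321): deductible already satisfied, so patient's share is 20% × $13,321 = $2,664.20. Patient pays $2,664.20; OOP now $6,041.40. Insurer: $13,321 − $2,664.20 = $10,656.80.
Claim 3 ($8,012): deductible met; 20% of $8,012 = $1,602.40. OOP would hit $7,643.80 > $6,400, so the cap limits the patient to $6,400 − $6,041.40 = $358.60. Insurer: $8,012 − $358.60 = $7,653.40.

$7,653.40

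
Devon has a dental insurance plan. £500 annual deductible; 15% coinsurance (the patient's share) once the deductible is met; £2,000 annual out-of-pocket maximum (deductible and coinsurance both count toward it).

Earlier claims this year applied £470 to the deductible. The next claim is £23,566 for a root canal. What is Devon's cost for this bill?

£1,530

Remaining deductible: £500 − £470 = £30.
That leaves £23,566 − £30 = £23,536 for coinsurance.
Coinsurance: £23,536 × 15% = £3,530.40.
So the patient owes £30 + £3,530.40 = £3,560.40 before any cap.
Adding £3,560.40 to the £470 already spent would give £4,030.40, which exceeds the £2,000 cap; the patient pays just £2,000 − £470 = £1,530.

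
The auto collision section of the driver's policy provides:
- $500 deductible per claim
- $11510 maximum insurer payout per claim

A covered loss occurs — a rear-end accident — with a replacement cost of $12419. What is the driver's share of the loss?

After the deductible, $12419 − $500 = $11919 remains.
$11919 exceeds the $11510 limit, so the insurer pays the limit: $11510.
Driver's share is the uncovered remainder: $12419 − $11510 = $909.

$909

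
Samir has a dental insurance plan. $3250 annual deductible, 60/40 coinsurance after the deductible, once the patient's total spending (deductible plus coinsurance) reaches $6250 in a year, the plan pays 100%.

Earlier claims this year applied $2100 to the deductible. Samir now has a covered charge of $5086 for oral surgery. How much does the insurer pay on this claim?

Remaining deductible: $3250 − $2100 = $1150.
After the $1150 deductible portion, $5086 − $1150 = $3936 is subject to coinsurance.
Coinsurance: $3936 × 40% = $1574.40.
Patient responsibility before any cap: $1150 + $1574.40 = $2724.40.
Total out-of-pocket so far would be $2100 + $2724.40 = $4824.40, below the $6250 cap — no reduction.
Insurer pays the balance: $5086 − $2724.40 = $2361.60.

$2361.60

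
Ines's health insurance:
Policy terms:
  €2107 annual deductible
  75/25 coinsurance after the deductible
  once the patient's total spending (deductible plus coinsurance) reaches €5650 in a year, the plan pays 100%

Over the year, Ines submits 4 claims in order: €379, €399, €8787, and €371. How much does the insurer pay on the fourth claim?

Bill 1, €379: all of it applies to the deductible. Patient owes €379 (running OOP €379). Plan pays €379 − €379 = €0.
Bill 2, €399: entire amount goes to the deductible. Cost to patient: €399. OOP to date €778. Insurer: €399 − €399 = €0.
Bill 3, €8787: €1329 finishes the deductible; €7458 goes to coinsurance; patient's 25% is €1864.50. Patient owes €3193.50 (running OOP €3971.50). Plan pays €8787 − €3193.50 = €5593.50.
Bill 4, €371: deductible already satisfied, so patient's share is 25% × €371 = €92.75. Patient owes €92.75 (running OOP €4064.25). Plan pays €371 − €92.75 = €278.25.

€278.25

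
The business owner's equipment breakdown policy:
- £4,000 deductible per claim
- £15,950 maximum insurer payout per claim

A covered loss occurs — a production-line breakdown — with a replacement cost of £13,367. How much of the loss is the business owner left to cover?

£4,000

Less the £4,000 deductible: £13,367 − £4,000 = £9,367.
£9,367 ≤ £15,950, so the limit doesn't bind; insurer pays £9,367.
The business owner bears the rest of the original loss: £13,367 − £9,367 = £4,000.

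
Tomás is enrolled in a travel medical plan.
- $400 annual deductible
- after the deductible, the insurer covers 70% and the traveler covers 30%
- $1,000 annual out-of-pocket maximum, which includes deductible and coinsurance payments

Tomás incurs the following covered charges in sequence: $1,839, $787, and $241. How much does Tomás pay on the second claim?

Claim 1 — $1,839: deductible takes $400, $1,439 remains; coinsurance $1,439 × 30% = $431.70. Cost to traveler: $831.70. OOP to date $831.70.
Claim 2 — $787: deductible already satisfied, so traveler's share is 30% × $787 = $236.10. OOP would hit $1,067.80 > $1,000, so the cap limits the traveler to $1,000 − $831.70 = $168.30.

$168.30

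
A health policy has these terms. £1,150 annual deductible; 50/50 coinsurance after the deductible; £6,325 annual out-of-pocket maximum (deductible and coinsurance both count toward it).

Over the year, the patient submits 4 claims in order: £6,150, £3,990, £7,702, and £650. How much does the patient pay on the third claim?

£680

Bill 1, £6,150: deductible takes £1,150, £5,000 remains; patient's 50% is £2,500. Patient pays £3,650; OOP now £3,650.
Bill 2, £3,990: deductible already satisfied, so patient's share is 50% × £3,990 = £1,995. Patient owes £1,995 (running OOP £5,645).
Bill 3, £7,702: 50% coinsurance on £7,702 = £3,851. Adding that to £5,645 gives £9,496, past the £6,325 cap; patient pays only £6,325 − £5,645 = £680.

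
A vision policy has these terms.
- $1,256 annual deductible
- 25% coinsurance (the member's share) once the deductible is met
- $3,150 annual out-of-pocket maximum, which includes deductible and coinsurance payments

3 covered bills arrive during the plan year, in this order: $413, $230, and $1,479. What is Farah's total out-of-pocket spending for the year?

$1,472.50

#1 ($413): entire amount goes to the deductible. Member pays $413; OOP now $413.
#2 ($230): entire amount goes to the deductible. Member pays $230; OOP now $643.
#3 ($1,479): $613 to deductible, leaving $866; member's 25% is $216.50. Cost to member: $829.50. OOP to date $1,472.50.
Total paid by the member: $413 + $230 + $829.50 = $1,472.50.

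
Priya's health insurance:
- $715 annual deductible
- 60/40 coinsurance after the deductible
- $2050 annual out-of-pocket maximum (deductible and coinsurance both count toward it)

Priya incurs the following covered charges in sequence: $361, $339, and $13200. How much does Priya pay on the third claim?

$1350

Bill 1, $361: fully absorbed by the deductible. Patient owes $361 (running OOP $361).
Bill 2, $339: entire amount goes to the deductible. Patient pays $339; OOP now $700.
Bill 3, $13200: deductible takes $15, $13185 remains; patient's 40% is $5274. Claim cost before the cap: $15 + $5274 = $5289. Adding that to $700 gives $5989, past the $2050 cap; patient pays only $2050 − $700 = $1350.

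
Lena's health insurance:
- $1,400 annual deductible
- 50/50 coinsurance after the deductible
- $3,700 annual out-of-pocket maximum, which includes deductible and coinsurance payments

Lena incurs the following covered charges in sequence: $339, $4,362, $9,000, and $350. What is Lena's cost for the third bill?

$649.50

Bill 1, $339: all of it applies to the deductible. Patient pays $339; OOP now $339.
Bill 2, $4,362: $1,061 finishes the deductible; $3,301 goes to coinsurance; 50% of $3,301 = $1,650.50. Patient pays $2,711.50; OOP now $3,050.50.
Bill 3, $9,000: deductible met; 50% of $9,000 = $4,500. Adding that to $3,050.50 gives $7,550.50, past the $3,700 cap; patient pays only $3,700 − $3,050.50 = $649.50.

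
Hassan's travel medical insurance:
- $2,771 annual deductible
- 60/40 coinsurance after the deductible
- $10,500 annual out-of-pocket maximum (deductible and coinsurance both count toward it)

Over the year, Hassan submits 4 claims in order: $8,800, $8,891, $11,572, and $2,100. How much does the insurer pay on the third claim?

$9,811

Bill 1, $8,800: $2,771 to deductible, leaving $6,029; traveler's 40% is $2,411.60. Traveler owes $5,182.60 (running OOP $5,182.60). Insurer: $8,800 − $5,182.60 = $3,617.40.
Bill 2, $8,891: deductible met; 40% of $8,891 = $3,556.40. Traveler owes $3,556.40 (running OOP $8,739). Plan pays $8,891 − $3,556.40 = $5,334.60.
Bill 3, $11,572: deductible already satisfied, so traveler's share is 40% × $11,572 = $4,628.80. Adding that to $8,739 gives $13,367.80, past the $10,500 cap; traveler pays only $10,500 − $8,739 = $1,761. Plan pays $11,572 − $1,761 = $9,811.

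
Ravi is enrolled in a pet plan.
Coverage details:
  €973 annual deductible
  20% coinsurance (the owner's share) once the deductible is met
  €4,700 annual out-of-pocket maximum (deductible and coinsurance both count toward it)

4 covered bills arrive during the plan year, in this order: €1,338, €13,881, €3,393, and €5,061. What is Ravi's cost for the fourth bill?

Bill 1, €1,338: €973 to deductible, leaving €365; owner's 20% is €73. Owner owes €1,046 (running OOP €1,046).
Bill 2, €13,881: 20% coinsurance on €13,881 = €2,776.20. Cost to owner: €2,776.20. OOP to date €3,822.20.
Bill 3, €3,393: deductible met; 20% of €3,393 = €678.60. Cost to owner: €678.60. OOP to date €4,500.80.
Bill 4, €5,061: deductible met; 20% of €5,061 = €1,012.20. OOP would hit €5,513 > €4,700, so the cap limits the owner to €4,700 − €4,500.80 = €199.20.

€199.20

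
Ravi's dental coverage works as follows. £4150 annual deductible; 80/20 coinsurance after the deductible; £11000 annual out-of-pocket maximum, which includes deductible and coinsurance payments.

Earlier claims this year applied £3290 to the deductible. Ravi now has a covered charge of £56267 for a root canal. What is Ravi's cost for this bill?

£3290 of the £4150 deductible is already met, leaving £860.
The remaining £55407 (= £56267 − £860) moves to coinsurance.
20% of £55407 = £11081.40 falls to the patient.
So the patient owes £860 + £11081.40 = £11941.40 before any cap.
That would bring total out-of-pocket to £15231.40, past the £11000 cap. The patient is capped at £11000 − £3290 = £7710 on this claim.

£7710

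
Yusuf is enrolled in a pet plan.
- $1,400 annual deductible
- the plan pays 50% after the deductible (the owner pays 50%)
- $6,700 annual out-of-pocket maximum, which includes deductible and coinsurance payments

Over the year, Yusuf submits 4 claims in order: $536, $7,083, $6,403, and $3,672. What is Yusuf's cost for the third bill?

$2,190.50

Claim 1 ($536): fully absorbed by the deductible. Owner owes $536 (running OOP $536).
Claim 2 ($7,083): deductible takes $864, $6,219 remains; coinsurance $6,219 × 50% = $3,109.50. Owner pays $3,973.50; OOP now $4,509.50.
Claim 3 ($6,403): 50% coinsurance on $6,403 = $3,201.50. OOP would hit $7,711 > $6,700, so the cap limits the owner to $6,700 − $4,509.50 = $2,190.50.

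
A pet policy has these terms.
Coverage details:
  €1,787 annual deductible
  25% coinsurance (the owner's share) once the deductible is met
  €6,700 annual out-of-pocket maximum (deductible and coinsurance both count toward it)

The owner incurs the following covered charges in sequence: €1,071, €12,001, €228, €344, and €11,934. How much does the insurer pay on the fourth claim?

€258

#1 (€1,071): entire amount goes to the deductible. Cost to owner: €1,071. OOP to date €1,071. Insurer: €1,071 − €1,071 = €0.
#2 (€12,001): €716 to deductible, leaving €11,285; owner's 25% is €2,821.25. Owner pays €3,537.25; OOP now €4,608.25. Insurer: €12,001 − €3,537.25 = €8,463.75.
#3 (€228): deductible met; 25% of €228 = €57. Owner pays €57; OOP now €4,665.25. Plan pays €228 − €57 = €171.
#4 (€344): 25% coinsurance on €344 = €86. Cost to owner: €86. OOP to date €4,751.25. Plan pays €344 − €86 = €258.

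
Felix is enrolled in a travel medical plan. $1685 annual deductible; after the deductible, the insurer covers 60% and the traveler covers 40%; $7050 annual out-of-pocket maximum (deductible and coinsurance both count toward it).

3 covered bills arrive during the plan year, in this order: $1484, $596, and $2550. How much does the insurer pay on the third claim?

$1530

#1 ($1484): all of it applies to the deductible. Traveler owes $1484 (running OOP $1484). Plan pays $1484 − $1484 = $0.
#2 ($596): deductible takes $201, $395 remains; 40% of $395 = $158. Traveler owes $359 (running OOP $1843). Plan pays $596 − $359 = $237.
#3 ($2550): 40% coinsurance on $2550 = $1020. Traveler owes $1020 (running OOP $2863). Insurer: $2550 − $1020 = $1530.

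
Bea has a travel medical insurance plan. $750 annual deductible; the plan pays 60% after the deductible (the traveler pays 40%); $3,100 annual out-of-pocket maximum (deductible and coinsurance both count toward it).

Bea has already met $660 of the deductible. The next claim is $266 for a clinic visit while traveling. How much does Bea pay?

$660 of the $750 deductible is already met, leaving $90.
After the $90 deductible portion, $266 − $90 = $176 is subject to coinsurance.
Traveler's 40% share of $176 is $70.40.
So the traveler owes $90 + $70.40 = $160.40 before any cap.
Total out-of-pocket so far would be $660 + $160.40 = $820.40, below the $3,100 cap — no reduction.

$160.40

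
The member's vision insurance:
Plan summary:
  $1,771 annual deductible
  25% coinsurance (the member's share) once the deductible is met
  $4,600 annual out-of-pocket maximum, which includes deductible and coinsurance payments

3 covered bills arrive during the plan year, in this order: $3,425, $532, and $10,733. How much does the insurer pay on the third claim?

$8,450.50

Claim 1 — $3,425: $1,771 to deductible, leaving $1,654; 25% of $1,654 = $413.50. Cost to member: $2,184.50. OOP to date $2,184.50. Plan pays $3,425 − $2,184.50 = $1,240.50.
Claim 2 — $532: 25% coinsurance on $532 = $133. Cost to member: $133. OOP to date $2,317.50. Plan pays $532 − $133 = $399.
Claim 3 — $10,733: 25% coinsurance on $10,733 = $2,683.25. OOP would hit $5,000.75 > $4,600, so the cap limits the member to $4,600 − $2,317.50 = $2,282.50. Plan pays $10,733 − $2,282.50 = $8,450.50.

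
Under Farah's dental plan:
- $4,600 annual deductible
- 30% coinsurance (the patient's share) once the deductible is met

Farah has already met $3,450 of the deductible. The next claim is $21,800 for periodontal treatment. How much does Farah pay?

$7,345

Deductible still to meet: $4,600 − $3,450 = $1,150.
After the $1,150 deductible portion, $21,800 − $1,150 = $20,650 is subject to coinsurance.
Patient's 30% share of $20,650 is $6,195.
So the patient owes $1,150 + $6,195 = $7,345.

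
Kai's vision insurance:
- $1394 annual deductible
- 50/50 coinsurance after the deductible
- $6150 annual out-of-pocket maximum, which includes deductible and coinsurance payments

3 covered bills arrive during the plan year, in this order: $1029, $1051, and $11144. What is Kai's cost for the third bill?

Claim 1 ($1029): all of it applies to the deductible. Member owes $1029 (running OOP $1029).
Claim 2 ($1051): $365 finishes the deductible; $686 goes to coinsurance; 50% of $686 = $343. Member pays $708; OOP now $1737.
Claim 3 ($11144): deductible met; 50% of $11144 = $5572. That would push OOP to $7309, over the $6150 cap, so member pays $6150 − $1737 = $4413.

$4413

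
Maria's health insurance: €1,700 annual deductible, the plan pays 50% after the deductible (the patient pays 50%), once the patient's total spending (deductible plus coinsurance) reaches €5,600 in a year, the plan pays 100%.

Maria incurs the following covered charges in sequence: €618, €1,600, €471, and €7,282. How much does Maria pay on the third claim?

€235.50

Claim 1 (€618): fully absorbed by the deductible. Patient pays €618; OOP now €618.
Claim 2 (€1,600): €1,082 to deductible, leaving €518; patient's 50% is €259. Cost to patient: €1,341. OOP to date €1,959.
Claim 3 (€471): 50% coinsurance on €471 = €235.50. Patient pays €235.50; OOP now €2,194.50.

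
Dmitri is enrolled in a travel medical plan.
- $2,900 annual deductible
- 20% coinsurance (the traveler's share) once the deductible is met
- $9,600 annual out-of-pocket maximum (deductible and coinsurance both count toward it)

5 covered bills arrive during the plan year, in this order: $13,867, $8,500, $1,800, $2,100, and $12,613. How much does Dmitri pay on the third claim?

$360

#1 ($13,867): $2,900 to deductible, leaving $10,967; 20% of $10,967 = $2,193.40. Cost to traveler: $5,093.40. OOP to date $5,093.40.
#2 ($8,500): deductible already satisfied, so traveler's share is 20% × $8,500 = $1,700. Cost to traveler: $1,700. OOP to date $6,793.40.
#3 ($1,800): deductible met; 20% of $1,800 = $360. Traveler pays $360; OOP now $7,153.40.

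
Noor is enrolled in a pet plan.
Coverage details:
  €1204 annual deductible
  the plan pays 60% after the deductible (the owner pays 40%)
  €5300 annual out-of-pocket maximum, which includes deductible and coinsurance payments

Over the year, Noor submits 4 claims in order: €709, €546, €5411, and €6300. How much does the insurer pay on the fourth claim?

Claim 1 — €709: all of it applies to the deductible. Owner owes €709 (running OOP €709). Insurer: €709 − €709 = €0.
Claim 2 — €546: €495 finishes the deductible; €51 goes to coinsurance; coinsurance €51 × 40% = €20.40. Owner pays €515.40; OOP now €1224.40. Insurer: €546 − €515.40 = €30.60.
Claim 3 — €5411: deductible met; 40% of €5411 = €2164.40. Owner owes €2164.40 (running OOP €3388.80). Plan pays €5411 − €2164.40 = €3246.60.
Claim 4 — €6300: 40% coinsurance on €6300 = €2520. Adding that to €3388.80 gives €5908.80, past the €5300 cap; owner pays only €5300 − €3388.80 = €1911.20. Plan pays €6300 − €1911.20 = €4388.80.

€4388.80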